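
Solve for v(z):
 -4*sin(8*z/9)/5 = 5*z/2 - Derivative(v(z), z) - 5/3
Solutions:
 v(z) = C1 + 5*z^2/4 - 5*z/3 - 9*cos(8*z/9)/10


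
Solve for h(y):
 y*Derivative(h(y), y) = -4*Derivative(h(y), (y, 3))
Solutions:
 h(y) = C1 + Integral(C2*airyai(-2^(1/3)*y/2) + C3*airybi(-2^(1/3)*y/2), y)


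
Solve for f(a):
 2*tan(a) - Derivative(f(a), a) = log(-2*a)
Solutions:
 f(a) = C1 - a*log(-a) - a*log(2) + a - 2*log(cos(a))


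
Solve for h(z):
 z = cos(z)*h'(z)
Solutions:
 h(z) = C1 + Integral(z/cos(z), z)


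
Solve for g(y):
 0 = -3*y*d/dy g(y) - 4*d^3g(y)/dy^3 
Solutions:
 g(y) = C1 + Integral(C2*airyai(-6^(1/3)*y/2) + C3*airybi(-6^(1/3)*y/2), y)


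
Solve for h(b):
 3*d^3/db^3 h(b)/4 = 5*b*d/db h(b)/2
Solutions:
 h(b) = C1 + Integral(C2*airyai(10^(1/3)*3^(2/3)*b/3) + C3*airybi(10^(1/3)*3^(2/3)*b/3), b)


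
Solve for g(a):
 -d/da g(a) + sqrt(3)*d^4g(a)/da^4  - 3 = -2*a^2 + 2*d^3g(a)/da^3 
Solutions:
 g(a) = C1 + C2*exp(a*(-12^(1/3)*(9*sqrt(339) + 97*sqrt(3))^(1/3) - 8*18^(1/3)/(9*sqrt(339) + 97*sqrt(3))^(1/3) + 8*sqrt(3))/36)*sin(2^(1/3)*3^(1/6)*a*(-2^(1/3)*3^(2/3)*(9*sqrt(339) + 97*sqrt(3))^(1/3) + 24/(9*sqrt(339) + 97*sqrt(3))^(1/3))/36) + C3*exp(a*(-12^(1/3)*(9*sqrt(339) + 97*sqrt(3))^(1/3) - 8*18^(1/3)/(9*sqrt(339) + 97*sqrt(3))^(1/3) + 8*sqrt(3))/36)*cos(2^(1/3)*3^(1/6)*a*(-2^(1/3)*3^(2/3)*(9*sqrt(339) + 97*sqrt(3))^(1/3) + 24/(9*sqrt(339) + 97*sqrt(3))^(1/3))/36) + C4*exp(a*(8*18^(1/3)/(9*sqrt(339) + 97*sqrt(3))^(1/3) + 4*sqrt(3) + 12^(1/3)*(9*sqrt(339) + 97*sqrt(3))^(1/3))/18) + 2*a^3/3 - 11*a


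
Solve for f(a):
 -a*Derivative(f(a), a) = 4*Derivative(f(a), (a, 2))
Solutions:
 f(a) = C1 + C2*erf(sqrt(2)*a/4)


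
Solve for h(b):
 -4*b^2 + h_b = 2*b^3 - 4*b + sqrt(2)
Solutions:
 h(b) = C1 + b^4/2 + 4*b^3/3 - 2*b^2 + sqrt(2)*b


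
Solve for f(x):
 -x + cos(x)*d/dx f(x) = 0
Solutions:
 f(x) = C1 + Integral(x/cos(x), x)


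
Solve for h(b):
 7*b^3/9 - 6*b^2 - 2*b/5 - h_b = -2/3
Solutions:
 h(b) = C1 + 7*b^4/36 - 2*b^3 - b^2/5 + 2*b/3


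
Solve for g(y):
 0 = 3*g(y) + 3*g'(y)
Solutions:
 g(y) = C1*exp(-y)


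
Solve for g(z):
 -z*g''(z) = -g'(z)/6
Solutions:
 g(z) = C1 + C2*z^(7/6)


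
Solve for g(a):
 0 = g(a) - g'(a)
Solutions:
 g(a) = C1*exp(a)


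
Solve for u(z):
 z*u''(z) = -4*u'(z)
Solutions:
 u(z) = C1 + C2/z^3


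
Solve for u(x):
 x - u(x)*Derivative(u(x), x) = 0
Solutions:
 u(x) = -sqrt(C1 + x^2)
 u(x) = sqrt(C1 + x^2)


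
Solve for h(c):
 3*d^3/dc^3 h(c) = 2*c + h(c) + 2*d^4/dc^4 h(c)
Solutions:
 h(c) = C1*exp(c*(-(3*sqrt(417) + 64)^(1/3) - 7/(3*sqrt(417) + 64)^(1/3) + 2)/12)*sin(sqrt(3)*c*(-(3*sqrt(417) + 64)^(1/3) + 7/(3*sqrt(417) + 64)^(1/3))/12) + C2*exp(c*(-(3*sqrt(417) + 64)^(1/3) - 7/(3*sqrt(417) + 64)^(1/3) + 2)/12)*cos(sqrt(3)*c*(-(3*sqrt(417) + 64)^(1/3) + 7/(3*sqrt(417) + 64)^(1/3))/12) + C3*exp(c) + C4*exp(c*(1 + 7/(3*sqrt(417) + 64)^(1/3) + (3*sqrt(417) + 64)^(1/3))/6) - 2*c


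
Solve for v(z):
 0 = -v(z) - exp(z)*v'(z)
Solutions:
 v(z) = C1*exp(exp(-z))


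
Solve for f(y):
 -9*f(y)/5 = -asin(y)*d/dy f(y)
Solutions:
 f(y) = C1*exp(9*Integral(1/asin(y), y)/5)


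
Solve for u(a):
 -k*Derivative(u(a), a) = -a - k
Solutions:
 u(a) = C1 + a^2/(2*k) + a


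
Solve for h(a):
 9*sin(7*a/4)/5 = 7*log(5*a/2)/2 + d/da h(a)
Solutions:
 h(a) = C1 - 7*a*log(a)/2 - 4*a*log(5) + a*log(10)/2 + 3*a*log(2) + 7*a/2 - 36*cos(7*a/4)/35


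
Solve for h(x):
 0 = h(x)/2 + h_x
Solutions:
 h(x) = C1*exp(-x/2)


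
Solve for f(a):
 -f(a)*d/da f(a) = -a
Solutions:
 f(a) = -sqrt(C1 + a^2)
 f(a) = sqrt(C1 + a^2)


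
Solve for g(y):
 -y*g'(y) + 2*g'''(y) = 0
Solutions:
 g(y) = C1 + Integral(C2*airyai(2^(2/3)*y/2) + C3*airybi(2^(2/3)*y/2), y)


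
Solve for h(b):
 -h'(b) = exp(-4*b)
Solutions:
 h(b) = C1 + exp(-4*b)/4


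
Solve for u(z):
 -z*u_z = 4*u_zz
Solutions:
 u(z) = C1 + C2*erf(sqrt(2)*z/4)


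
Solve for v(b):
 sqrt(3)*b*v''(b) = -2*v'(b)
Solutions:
 v(b) = C1 + C2*b^(1 - 2*sqrt(3)/3)


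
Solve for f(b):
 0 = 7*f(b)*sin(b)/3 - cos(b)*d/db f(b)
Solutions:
 f(b) = C1/cos(b)^(7/3)


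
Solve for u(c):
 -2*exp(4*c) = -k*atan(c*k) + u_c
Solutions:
 u(c) = C1 + k*Piecewise((c*atan(c*k) - log(c^2*k^2 + 1)/(2*k), Ne(k, 0)), (0, True)) - exp(4*c)/2


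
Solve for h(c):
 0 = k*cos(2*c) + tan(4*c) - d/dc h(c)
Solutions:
 h(c) = C1 + k*sin(2*c)/2 - log(cos(4*c))/4


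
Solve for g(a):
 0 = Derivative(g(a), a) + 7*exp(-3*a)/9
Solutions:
 g(a) = C1 + 7*exp(-3*a)/27


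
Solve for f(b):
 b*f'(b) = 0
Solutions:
 f(b) = C1


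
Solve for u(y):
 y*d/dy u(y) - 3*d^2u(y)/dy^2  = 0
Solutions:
 u(y) = C1 + C2*erfi(sqrt(6)*y/6)


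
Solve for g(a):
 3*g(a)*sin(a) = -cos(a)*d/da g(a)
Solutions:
 g(a) = C1*cos(a)^3


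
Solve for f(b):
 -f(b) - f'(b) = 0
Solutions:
 f(b) = C1*exp(-b)


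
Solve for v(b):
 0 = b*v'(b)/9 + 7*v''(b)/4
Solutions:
 v(b) = C1 + C2*erf(sqrt(14)*b/21)


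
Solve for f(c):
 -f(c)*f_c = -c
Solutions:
 f(c) = -sqrt(C1 + c^2)
 f(c) = sqrt(C1 + c^2)


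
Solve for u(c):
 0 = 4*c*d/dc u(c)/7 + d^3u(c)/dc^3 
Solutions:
 u(c) = C1 + Integral(C2*airyai(-14^(2/3)*c/7) + C3*airybi(-14^(2/3)*c/7), c)


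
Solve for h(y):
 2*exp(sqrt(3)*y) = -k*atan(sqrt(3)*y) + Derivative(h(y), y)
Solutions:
 h(y) = C1 + k*(y*atan(sqrt(3)*y) - sqrt(3)*log(3*y^2 + 1)/6) + 2*sqrt(3)*exp(sqrt(3)*y)/3


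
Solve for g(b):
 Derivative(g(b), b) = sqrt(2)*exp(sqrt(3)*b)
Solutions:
 g(b) = C1 + sqrt(6)*exp(sqrt(3)*b)/3


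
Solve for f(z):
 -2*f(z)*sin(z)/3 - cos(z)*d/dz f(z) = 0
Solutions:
 f(z) = C1*cos(z)^(2/3)


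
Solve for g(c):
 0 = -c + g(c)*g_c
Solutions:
 g(c) = -sqrt(C1 + c^2)
 g(c) = sqrt(C1 + c^2)


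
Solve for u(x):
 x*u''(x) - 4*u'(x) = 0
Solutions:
 u(x) = C1 + C2*x^5


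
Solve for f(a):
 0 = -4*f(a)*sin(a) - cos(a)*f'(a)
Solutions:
 f(a) = C1*cos(a)^4


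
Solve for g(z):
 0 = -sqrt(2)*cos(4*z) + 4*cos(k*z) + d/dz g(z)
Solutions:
 g(z) = C1 + sqrt(2)*sin(4*z)/4 - 4*sin(k*z)/k


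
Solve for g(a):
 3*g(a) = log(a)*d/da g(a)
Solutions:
 g(a) = C1*exp(3*li(a))


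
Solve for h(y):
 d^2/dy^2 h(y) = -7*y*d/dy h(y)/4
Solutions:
 h(y) = C1 + C2*erf(sqrt(14)*y/4)


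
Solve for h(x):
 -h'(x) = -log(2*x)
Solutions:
 h(x) = C1 + x*log(x) - x + x*log(2)


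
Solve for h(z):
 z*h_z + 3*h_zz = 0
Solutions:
 h(z) = C1 + C2*erf(sqrt(6)*z/6)


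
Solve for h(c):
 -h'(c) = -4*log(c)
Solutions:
 h(c) = C1 + 4*c*log(c) - 4*c


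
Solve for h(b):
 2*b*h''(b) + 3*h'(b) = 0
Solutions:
 h(b) = C1 + C2/sqrt(b)


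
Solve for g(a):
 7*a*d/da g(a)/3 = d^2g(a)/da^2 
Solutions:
 g(a) = C1 + C2*erfi(sqrt(42)*a/6)


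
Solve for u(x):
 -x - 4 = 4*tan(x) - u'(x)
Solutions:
 u(x) = C1 + x^2/2 + 4*x - 4*log(cos(x))


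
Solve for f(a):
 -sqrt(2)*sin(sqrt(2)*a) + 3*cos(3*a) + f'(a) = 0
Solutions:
 f(a) = C1 - sin(3*a) - cos(sqrt(2)*a)


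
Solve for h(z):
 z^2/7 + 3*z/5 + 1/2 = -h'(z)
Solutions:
 h(z) = C1 - z^3/21 - 3*z^2/10 - z/2


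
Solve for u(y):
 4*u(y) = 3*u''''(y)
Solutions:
 u(y) = C1*exp(-sqrt(2)*3^(3/4)*y/3) + C2*exp(sqrt(2)*3^(3/4)*y/3) + C3*sin(sqrt(2)*3^(3/4)*y/3) + C4*cos(sqrt(2)*3^(3/4)*y/3)


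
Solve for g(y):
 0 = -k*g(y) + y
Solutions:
 g(y) = y/k


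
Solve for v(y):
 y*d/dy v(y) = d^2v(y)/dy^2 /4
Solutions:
 v(y) = C1 + C2*erfi(sqrt(2)*y)


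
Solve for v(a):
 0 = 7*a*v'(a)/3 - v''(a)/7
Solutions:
 v(a) = C1 + C2*erfi(7*sqrt(6)*a/6)


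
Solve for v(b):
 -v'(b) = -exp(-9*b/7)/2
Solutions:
 v(b) = C1 - 7*exp(-9*b/7)/18


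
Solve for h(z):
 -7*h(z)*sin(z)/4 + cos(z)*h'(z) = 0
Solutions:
 h(z) = C1/cos(z)^(7/4)


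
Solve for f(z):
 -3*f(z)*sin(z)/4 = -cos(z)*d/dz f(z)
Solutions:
 f(z) = C1/cos(z)^(3/4)


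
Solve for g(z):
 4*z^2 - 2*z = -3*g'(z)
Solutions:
 g(z) = C1 - 4*z^3/9 + z^2/3


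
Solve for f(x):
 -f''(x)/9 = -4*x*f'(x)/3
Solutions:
 f(x) = C1 + C2*erfi(sqrt(6)*x)


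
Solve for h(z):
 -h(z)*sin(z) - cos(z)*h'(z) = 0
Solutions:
 h(z) = C1*cos(z)


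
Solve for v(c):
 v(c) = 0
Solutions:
 v(c) = 0


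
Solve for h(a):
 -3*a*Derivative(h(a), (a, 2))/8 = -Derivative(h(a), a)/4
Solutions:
 h(a) = C1 + C2*a^(5/3)


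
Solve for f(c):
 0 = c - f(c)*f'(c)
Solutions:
 f(c) = -sqrt(C1 + c^2)
 f(c) = sqrt(C1 + c^2)


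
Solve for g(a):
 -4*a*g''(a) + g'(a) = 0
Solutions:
 g(a) = C1 + C2*a^(5/4)


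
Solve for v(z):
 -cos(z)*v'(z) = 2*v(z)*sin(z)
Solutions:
 v(z) = C1*cos(z)^2


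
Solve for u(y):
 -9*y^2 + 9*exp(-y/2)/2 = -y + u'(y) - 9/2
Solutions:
 u(y) = C1 - 3*y^3 + y^2/2 + 9*y/2 - 9*exp(-y/2)


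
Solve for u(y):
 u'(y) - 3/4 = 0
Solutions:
 u(y) = C1 + 3*y/4


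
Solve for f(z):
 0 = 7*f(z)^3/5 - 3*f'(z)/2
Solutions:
 f(z) = -sqrt(30)*sqrt(-1/(C1 + 14*z))/2
 f(z) = sqrt(30)*sqrt(-1/(C1 + 14*z))/2


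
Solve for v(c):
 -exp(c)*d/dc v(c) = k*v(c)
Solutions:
 v(c) = C1*exp(k*exp(-c))


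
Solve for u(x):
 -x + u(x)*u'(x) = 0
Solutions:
 u(x) = -sqrt(C1 + x^2)
 u(x) = sqrt(C1 + x^2)


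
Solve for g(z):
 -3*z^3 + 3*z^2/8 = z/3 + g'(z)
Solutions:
 g(z) = C1 - 3*z^4/4 + z^3/8 - z^2/6


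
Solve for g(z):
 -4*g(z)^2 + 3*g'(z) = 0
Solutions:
 g(z) = -3/(C1 + 4*z)


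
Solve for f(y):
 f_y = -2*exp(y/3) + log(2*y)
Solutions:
 f(y) = C1 + y*log(y) + y*(-1 + log(2)) - 6*exp(y/3)


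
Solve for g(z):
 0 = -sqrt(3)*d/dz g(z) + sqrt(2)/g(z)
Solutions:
 g(z) = -sqrt(C1 + 6*sqrt(6)*z)/3
 g(z) = sqrt(C1 + 6*sqrt(6)*z)/3


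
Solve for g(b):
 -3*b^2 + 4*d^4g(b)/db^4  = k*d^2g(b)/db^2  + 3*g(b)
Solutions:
 g(b) = C1*exp(-sqrt(2)*b*sqrt(k - sqrt(k^2 + 48))/4) + C2*exp(sqrt(2)*b*sqrt(k - sqrt(k^2 + 48))/4) + C3*exp(-sqrt(2)*b*sqrt(k + sqrt(k^2 + 48))/4) + C4*exp(sqrt(2)*b*sqrt(k + sqrt(k^2 + 48))/4) - b^2 + 2*k/3


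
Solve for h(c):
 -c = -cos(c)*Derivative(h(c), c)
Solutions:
 h(c) = C1 + Integral(c/cos(c), c)


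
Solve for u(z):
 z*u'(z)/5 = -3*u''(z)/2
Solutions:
 u(z) = C1 + C2*erf(sqrt(15)*z/15)


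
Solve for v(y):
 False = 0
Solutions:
 v(y) = C1 + 9*y*asin(8*y/7) + zoo*y + 9*sqrt(49 - 64*y^2)/8


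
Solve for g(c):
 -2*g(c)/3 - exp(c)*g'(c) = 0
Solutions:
 g(c) = C1*exp(2*exp(-c)/3)


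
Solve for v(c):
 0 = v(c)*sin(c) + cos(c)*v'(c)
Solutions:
 v(c) = C1*cos(c)


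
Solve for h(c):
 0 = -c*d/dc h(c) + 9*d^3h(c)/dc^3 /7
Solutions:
 h(c) = C1 + Integral(C2*airyai(21^(1/3)*c/3) + C3*airybi(21^(1/3)*c/3), c)


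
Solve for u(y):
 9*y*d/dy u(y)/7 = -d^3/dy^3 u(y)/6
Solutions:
 u(y) = C1 + Integral(C2*airyai(-3*2^(1/3)*7^(2/3)*y/7) + C3*airybi(-3*2^(1/3)*7^(2/3)*y/7), y)


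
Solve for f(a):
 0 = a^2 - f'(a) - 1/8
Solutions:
 f(a) = C1 + a^3/3 - a/8


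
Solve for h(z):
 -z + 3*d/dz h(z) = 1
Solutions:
 h(z) = C1 + z^2/6 + z/3


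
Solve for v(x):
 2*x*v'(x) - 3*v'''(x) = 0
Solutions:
 v(x) = C1 + Integral(C2*airyai(2^(1/3)*3^(2/3)*x/3) + C3*airybi(2^(1/3)*3^(2/3)*x/3), x)


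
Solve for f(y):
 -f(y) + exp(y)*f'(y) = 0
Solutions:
 f(y) = C1*exp(-exp(-y))


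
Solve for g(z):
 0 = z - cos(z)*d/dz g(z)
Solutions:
 g(z) = C1 + Integral(z/cos(z), z)


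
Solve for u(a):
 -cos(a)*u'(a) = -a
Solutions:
 u(a) = C1 + Integral(a/cos(a), a)


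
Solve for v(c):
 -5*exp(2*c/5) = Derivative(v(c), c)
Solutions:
 v(c) = C1 - 25*exp(2*c/5)/2


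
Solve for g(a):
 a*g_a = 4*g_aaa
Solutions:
 g(a) = C1 + Integral(C2*airyai(2^(1/3)*a/2) + C3*airybi(2^(1/3)*a/2), a)


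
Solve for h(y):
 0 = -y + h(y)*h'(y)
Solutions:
 h(y) = -sqrt(C1 + y^2)
 h(y) = sqrt(C1 + y^2)


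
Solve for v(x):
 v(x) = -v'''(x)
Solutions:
 v(x) = C3*exp(-x) + (C1*sin(sqrt(3)*x/2) + C2*cos(sqrt(3)*x/2))*exp(x/2)


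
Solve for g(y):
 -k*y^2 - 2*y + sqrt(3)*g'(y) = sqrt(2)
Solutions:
 g(y) = C1 + sqrt(3)*k*y^3/9 + sqrt(3)*y^2/3 + sqrt(6)*y/3


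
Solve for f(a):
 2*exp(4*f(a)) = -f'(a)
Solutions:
 f(a) = log(-I*(1/(C1 + 8*a))^(1/4))
 f(a) = log(I*(1/(C1 + 8*a))^(1/4))
 f(a) = log(-(1/(C1 + 8*a))^(1/4))
 f(a) = log(1/(C1 + 8*a))/4


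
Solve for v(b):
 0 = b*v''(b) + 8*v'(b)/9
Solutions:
 v(b) = C1 + C2*b^(1/9)


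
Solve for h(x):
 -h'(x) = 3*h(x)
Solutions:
 h(x) = C1*exp(-3*x)


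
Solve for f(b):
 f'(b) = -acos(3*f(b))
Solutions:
 Integral(1/acos(3*_y), (_y, f(b))) = C1 - b


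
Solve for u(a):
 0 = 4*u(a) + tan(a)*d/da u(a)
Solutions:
 u(a) = C1/sin(a)^4


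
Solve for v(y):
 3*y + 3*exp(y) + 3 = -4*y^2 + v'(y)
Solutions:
 v(y) = C1 + 4*y^3/3 + 3*y^2/2 + 3*y + 3*exp(y)


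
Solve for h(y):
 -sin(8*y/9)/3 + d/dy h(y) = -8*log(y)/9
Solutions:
 h(y) = C1 - 8*y*log(y)/9 + 8*y/9 - 3*cos(8*y/9)/8


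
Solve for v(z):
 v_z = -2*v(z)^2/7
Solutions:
 v(z) = 7/(C1 + 2*z)


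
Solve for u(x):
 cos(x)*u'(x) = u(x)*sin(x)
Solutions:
 u(x) = C1/cos(x)


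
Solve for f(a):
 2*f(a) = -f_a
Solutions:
 f(a) = C1*exp(-2*a)


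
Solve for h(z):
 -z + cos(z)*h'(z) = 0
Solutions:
 h(z) = C1 + Integral(z/cos(z), z)


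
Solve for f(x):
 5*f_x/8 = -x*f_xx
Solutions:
 f(x) = C1 + C2*x^(3/8)


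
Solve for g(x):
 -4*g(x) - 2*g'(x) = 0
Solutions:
 g(x) = C1*exp(-2*x)


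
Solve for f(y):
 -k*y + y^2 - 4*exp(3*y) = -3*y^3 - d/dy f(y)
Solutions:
 f(y) = C1 + k*y^2/2 - 3*y^4/4 - y^3/3 + 4*exp(3*y)/3


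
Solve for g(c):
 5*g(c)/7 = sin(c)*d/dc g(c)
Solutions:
 g(c) = C1*(cos(c) - 1)^(5/14)/(cos(c) + 1)^(5/14)


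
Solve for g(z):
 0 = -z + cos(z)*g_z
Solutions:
 g(z) = C1 + Integral(z/cos(z), z)


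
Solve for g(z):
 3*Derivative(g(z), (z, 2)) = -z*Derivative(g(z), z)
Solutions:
 g(z) = C1 + C2*erf(sqrt(6)*z/6)


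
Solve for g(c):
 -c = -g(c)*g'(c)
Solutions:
 g(c) = -sqrt(C1 + c^2)
 g(c) = sqrt(C1 + c^2)


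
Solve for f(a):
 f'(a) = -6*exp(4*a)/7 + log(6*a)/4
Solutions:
 f(a) = C1 + a*log(a)/4 + a*(-1 + log(6))/4 - 3*exp(4*a)/14


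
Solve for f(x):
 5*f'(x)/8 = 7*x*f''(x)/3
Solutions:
 f(x) = C1 + C2*x^(71/56)


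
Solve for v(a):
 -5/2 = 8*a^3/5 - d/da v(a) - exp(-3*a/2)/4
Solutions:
 v(a) = C1 + 2*a^4/5 + 5*a/2 + exp(-3*a/2)/6


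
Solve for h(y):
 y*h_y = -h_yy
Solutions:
 h(y) = C1 + C2*erf(sqrt(2)*y/2)


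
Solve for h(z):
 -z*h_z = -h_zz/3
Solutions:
 h(z) = C1 + C2*erfi(sqrt(6)*z/2)


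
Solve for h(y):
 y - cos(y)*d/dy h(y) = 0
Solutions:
 h(y) = C1 + Integral(y/cos(y), y)


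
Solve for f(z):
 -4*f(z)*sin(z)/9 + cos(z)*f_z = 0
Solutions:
 f(z) = C1/cos(z)^(4/9)


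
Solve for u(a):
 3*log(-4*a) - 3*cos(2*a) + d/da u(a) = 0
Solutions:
 u(a) = C1 - 3*a*log(-a) - 6*a*log(2) + 3*a + 3*sin(2*a)/2


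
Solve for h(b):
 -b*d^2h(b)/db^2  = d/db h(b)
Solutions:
 h(b) = C1 + C2*log(b)


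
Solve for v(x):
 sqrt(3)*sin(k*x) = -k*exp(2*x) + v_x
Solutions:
 v(x) = C1 + k*exp(2*x)/2 - sqrt(3)*cos(k*x)/k


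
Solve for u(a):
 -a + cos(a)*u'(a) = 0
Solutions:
 u(a) = C1 + Integral(a/cos(a), a)


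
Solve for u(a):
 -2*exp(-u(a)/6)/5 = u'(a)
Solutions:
 u(a) = 6*log(C1 - a/15)


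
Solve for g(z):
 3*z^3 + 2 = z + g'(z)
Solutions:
 g(z) = C1 + 3*z^4/4 - z^2/2 + 2*z


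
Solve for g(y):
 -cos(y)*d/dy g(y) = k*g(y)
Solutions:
 g(y) = C1*exp(k*(log(sin(y) - 1) - log(sin(y) + 1))/2)


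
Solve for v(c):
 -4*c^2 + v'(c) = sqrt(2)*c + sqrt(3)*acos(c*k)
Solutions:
 v(c) = C1 + 4*c^3/3 + sqrt(2)*c^2/2 + sqrt(3)*Piecewise((c*acos(c*k) - sqrt(-c^2*k^2 + 1)/k, Ne(k, 0)), (pi*c/2, True))


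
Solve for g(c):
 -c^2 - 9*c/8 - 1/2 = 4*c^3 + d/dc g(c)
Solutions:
 g(c) = C1 - c^4 - c^3/3 - 9*c^2/16 - c/2


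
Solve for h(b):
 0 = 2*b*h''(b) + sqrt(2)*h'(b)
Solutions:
 h(b) = C1 + C2*b^(1 - sqrt(2)/2)


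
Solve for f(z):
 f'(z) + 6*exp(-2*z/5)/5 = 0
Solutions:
 f(z) = C1 + 3*exp(-2*z/5)


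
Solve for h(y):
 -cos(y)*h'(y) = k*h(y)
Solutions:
 h(y) = C1*exp(k*(log(sin(y) - 1) - log(sin(y) + 1))/2)


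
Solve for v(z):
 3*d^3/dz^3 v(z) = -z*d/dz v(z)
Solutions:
 v(z) = C1 + Integral(C2*airyai(-3^(2/3)*z/3) + C3*airybi(-3^(2/3)*z/3), z)


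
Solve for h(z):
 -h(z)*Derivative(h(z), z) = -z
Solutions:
 h(z) = -sqrt(C1 + z^2)
 h(z) = sqrt(C1 + z^2)


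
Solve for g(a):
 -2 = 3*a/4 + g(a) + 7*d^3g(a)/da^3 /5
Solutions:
 g(a) = C3*exp(-5^(1/3)*7^(2/3)*a/7) - 3*a/4 + (C1*sin(sqrt(3)*5^(1/3)*7^(2/3)*a/14) + C2*cos(sqrt(3)*5^(1/3)*7^(2/3)*a/14))*exp(5^(1/3)*7^(2/3)*a/14) - 2


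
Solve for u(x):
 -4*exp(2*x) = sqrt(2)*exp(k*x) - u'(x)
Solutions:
 u(x) = C1 + 2*exp(2*x) + sqrt(2)*exp(k*x)/k


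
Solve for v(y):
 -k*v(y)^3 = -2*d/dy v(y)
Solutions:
 v(y) = -sqrt(-1/(C1 + k*y))
 v(y) = sqrt(-1/(C1 + k*y))


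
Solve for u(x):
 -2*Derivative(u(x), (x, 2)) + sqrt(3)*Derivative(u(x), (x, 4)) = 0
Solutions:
 u(x) = C1 + C2*x + C3*exp(-sqrt(2)*3^(3/4)*x/3) + C4*exp(sqrt(2)*3^(3/4)*x/3)


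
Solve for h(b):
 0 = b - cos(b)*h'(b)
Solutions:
 h(b) = C1 + Integral(b/cos(b), b)


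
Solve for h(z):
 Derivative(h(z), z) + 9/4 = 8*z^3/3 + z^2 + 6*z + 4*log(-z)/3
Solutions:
 h(z) = C1 + 2*z^4/3 + z^3/3 + 3*z^2 + 4*z*log(-z)/3 - 43*z/12


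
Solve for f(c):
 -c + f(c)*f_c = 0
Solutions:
 f(c) = -sqrt(C1 + c^2)
 f(c) = sqrt(C1 + c^2)


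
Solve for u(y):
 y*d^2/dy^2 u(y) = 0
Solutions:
 u(y) = C1 + C2*y


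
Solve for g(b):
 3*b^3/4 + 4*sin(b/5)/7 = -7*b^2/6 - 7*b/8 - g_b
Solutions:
 g(b) = C1 - 3*b^4/16 - 7*b^3/18 - 7*b^2/16 + 20*cos(b/5)/7


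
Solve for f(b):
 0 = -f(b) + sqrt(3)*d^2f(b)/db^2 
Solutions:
 f(b) = C1*exp(-3^(3/4)*b/3) + C2*exp(3^(3/4)*b/3)


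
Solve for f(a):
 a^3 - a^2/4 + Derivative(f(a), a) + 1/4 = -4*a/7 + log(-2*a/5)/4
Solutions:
 f(a) = C1 - a^4/4 + a^3/12 - 2*a^2/7 + a*log(-a)/4 + a*(-2 - log(5) + log(2))/4


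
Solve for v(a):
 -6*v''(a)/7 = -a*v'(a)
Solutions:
 v(a) = C1 + C2*erfi(sqrt(21)*a/6)


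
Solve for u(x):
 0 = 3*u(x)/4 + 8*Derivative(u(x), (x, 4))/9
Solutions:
 u(x) = (C1*sin(2^(1/4)*3^(3/4)*x/4) + C2*cos(2^(1/4)*3^(3/4)*x/4))*exp(-2^(1/4)*3^(3/4)*x/4) + (C3*sin(2^(1/4)*3^(3/4)*x/4) + C4*cos(2^(1/4)*3^(3/4)*x/4))*exp(2^(1/4)*3^(3/4)*x/4)


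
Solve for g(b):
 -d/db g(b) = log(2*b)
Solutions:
 g(b) = C1 - b*log(b) - b*log(2) + b


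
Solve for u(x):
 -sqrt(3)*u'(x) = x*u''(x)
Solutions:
 u(x) = C1 + C2*x^(1 - sqrt(3))


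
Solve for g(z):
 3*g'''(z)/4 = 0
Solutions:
 g(z) = C1 + C2*z + C3*z^2


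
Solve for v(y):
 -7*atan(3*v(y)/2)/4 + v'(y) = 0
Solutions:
 Integral(1/atan(3*_y/2), (_y, v(y))) = C1 + 7*y/4


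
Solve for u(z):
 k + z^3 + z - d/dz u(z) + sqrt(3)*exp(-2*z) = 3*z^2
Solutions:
 u(z) = C1 + k*z + z^4/4 - z^3 + z^2/2 - sqrt(3)*exp(-2*z)/2


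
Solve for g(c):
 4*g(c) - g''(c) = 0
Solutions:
 g(c) = C1*exp(-2*c) + C2*exp(2*c)


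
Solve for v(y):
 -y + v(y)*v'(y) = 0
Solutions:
 v(y) = -sqrt(C1 + y^2)
 v(y) = sqrt(C1 + y^2)


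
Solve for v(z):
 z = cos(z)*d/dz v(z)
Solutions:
 v(z) = C1 + Integral(z/cos(z), z)


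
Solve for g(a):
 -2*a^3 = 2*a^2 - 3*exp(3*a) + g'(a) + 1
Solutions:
 g(a) = C1 - a^4/2 - 2*a^3/3 - a + exp(3*a)


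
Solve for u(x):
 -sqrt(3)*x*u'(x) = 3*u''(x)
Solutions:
 u(x) = C1 + C2*erf(sqrt(2)*3^(3/4)*x/6)


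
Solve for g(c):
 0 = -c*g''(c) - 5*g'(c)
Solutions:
 g(c) = C1 + C2/c^4


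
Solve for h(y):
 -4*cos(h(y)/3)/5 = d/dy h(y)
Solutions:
 4*y/5 - 3*log(sin(h(y)/3) - 1)/2 + 3*log(sin(h(y)/3) + 1)/2 = C1


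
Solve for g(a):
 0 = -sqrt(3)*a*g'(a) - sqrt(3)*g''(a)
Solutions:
 g(a) = C1 + C2*erf(sqrt(2)*a/2)


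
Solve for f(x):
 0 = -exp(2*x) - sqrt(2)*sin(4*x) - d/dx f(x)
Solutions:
 f(x) = C1 - exp(2*x)/2 + sqrt(2)*cos(4*x)/4


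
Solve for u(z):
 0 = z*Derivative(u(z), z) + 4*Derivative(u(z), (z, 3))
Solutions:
 u(z) = C1 + Integral(C2*airyai(-2^(1/3)*z/2) + C3*airybi(-2^(1/3)*z/2), z)


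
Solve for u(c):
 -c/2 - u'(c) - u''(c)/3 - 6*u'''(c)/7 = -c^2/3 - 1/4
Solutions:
 u(c) = C1 + c^3/9 - 13*c^2/36 - 61*c/756 + (C2*sin(sqrt(1463)*c/36) + C3*cos(sqrt(1463)*c/36))*exp(-7*c/36)


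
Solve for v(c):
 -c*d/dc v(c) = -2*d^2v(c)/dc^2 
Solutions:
 v(c) = C1 + C2*erfi(c/2)


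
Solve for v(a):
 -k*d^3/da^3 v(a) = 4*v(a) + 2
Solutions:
 v(a) = C1*exp(2^(2/3)*a*(-1/k)^(1/3)) + C2*exp(2^(2/3)*a*(-1/k)^(1/3)*(-1 + sqrt(3)*I)/2) + C3*exp(-2^(2/3)*a*(-1/k)^(1/3)*(1 + sqrt(3)*I)/2) - 1/2


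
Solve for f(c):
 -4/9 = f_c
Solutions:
 f(c) = C1 - 4*c/9


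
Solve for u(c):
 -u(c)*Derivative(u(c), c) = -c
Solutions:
 u(c) = -sqrt(C1 + c^2)
 u(c) = sqrt(C1 + c^2)


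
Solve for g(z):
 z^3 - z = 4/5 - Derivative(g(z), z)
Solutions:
 g(z) = C1 - z^4/4 + z^2/2 + 4*z/5


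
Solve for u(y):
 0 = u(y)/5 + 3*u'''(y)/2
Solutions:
 u(y) = C3*exp(-15^(2/3)*2^(1/3)*y/15) + (C1*sin(2^(1/3)*3^(1/6)*5^(2/3)*y/10) + C2*cos(2^(1/3)*3^(1/6)*5^(2/3)*y/10))*exp(15^(2/3)*2^(1/3)*y/30)


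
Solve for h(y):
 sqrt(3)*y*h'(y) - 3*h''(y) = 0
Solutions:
 h(y) = C1 + C2*erfi(sqrt(2)*3^(3/4)*y/6)


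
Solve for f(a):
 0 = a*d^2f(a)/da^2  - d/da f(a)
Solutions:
 f(a) = C1 + C2*a^2


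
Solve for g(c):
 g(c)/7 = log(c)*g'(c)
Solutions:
 g(c) = C1*exp(li(c)/7)


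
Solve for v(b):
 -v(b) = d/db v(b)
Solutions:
 v(b) = C1*exp(-b)


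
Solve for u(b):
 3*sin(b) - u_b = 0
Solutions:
 u(b) = C1 - 3*cos(b)


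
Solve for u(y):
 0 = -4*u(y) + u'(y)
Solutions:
 u(y) = C1*exp(4*y)


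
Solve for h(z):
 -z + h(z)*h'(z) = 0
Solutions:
 h(z) = -sqrt(C1 + z^2)
 h(z) = sqrt(C1 + z^2)


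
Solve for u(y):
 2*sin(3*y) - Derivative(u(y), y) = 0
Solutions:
 u(y) = C1 - 2*cos(3*y)/3


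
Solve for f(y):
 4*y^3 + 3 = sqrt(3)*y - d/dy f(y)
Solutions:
 f(y) = C1 - y^4 + sqrt(3)*y^2/2 - 3*y


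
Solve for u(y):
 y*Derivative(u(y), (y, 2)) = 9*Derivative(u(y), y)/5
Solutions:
 u(y) = C1 + C2*y^(14/5)


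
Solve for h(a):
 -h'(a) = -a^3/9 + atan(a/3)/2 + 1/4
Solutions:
 h(a) = C1 + a^4/36 - a*atan(a/3)/2 - a/4 + 3*log(a^2 + 9)/4


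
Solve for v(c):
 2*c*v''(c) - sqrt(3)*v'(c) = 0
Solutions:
 v(c) = C1 + C2*c^(sqrt(3)/2 + 1)


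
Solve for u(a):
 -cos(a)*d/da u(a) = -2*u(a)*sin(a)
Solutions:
 u(a) = C1/cos(a)^2


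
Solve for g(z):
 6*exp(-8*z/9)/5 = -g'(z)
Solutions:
 g(z) = C1 + 27*exp(-8*z/9)/20


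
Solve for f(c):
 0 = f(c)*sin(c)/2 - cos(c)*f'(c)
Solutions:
 f(c) = C1/sqrt(cos(c))


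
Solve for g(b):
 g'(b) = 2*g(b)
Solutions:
 g(b) = C1*exp(2*b)


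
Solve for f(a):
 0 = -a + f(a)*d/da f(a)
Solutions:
 f(a) = -sqrt(C1 + a^2)
 f(a) = sqrt(C1 + a^2)


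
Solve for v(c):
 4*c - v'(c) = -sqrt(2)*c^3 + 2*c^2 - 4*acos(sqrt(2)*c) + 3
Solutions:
 v(c) = C1 + sqrt(2)*c^4/4 - 2*c^3/3 + 2*c^2 + 4*c*acos(sqrt(2)*c) - 3*c - 2*sqrt(2)*sqrt(1 - 2*c^2)


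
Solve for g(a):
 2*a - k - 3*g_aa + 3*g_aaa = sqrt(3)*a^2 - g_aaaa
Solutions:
 g(a) = C1 + C2*a + C3*exp(a*(-3 + sqrt(21))/2) + C4*exp(-a*(3 + sqrt(21))/2) - sqrt(3)*a^4/36 + a^3*(1 - sqrt(3))/9 + a^2*(-3*k - 8*sqrt(3) + 6)/18


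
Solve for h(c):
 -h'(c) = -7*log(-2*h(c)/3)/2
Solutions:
 -2*Integral(1/(log(-_y) - log(3) + log(2)), (_y, h(c)))/7 = C1 - c


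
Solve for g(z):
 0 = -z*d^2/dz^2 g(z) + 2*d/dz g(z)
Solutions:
 g(z) = C1 + C2*z^3


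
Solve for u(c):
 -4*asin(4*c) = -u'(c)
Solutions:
 u(c) = C1 + 4*c*asin(4*c) + sqrt(1 - 16*c^2)


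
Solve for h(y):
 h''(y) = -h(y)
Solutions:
 h(y) = C1*sin(y) + C2*cos(y)


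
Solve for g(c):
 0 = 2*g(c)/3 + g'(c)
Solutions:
 g(c) = C1*exp(-2*c/3)


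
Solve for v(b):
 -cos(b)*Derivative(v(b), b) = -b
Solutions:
 v(b) = C1 + Integral(b/cos(b), b)


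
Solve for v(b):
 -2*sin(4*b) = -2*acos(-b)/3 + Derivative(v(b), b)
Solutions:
 v(b) = C1 + 2*b*acos(-b)/3 + 2*sqrt(1 - b^2)/3 + cos(4*b)/2


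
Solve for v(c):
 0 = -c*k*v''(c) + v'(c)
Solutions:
 v(c) = C1 + c^(((re(k) + 1)*re(k) + im(k)^2)/(re(k)^2 + im(k)^2))*(C2*sin(log(c)*Abs(im(k))/(re(k)^2 + im(k)^2)) + C3*cos(log(c)*im(k)/(re(k)^2 + im(k)^2)))


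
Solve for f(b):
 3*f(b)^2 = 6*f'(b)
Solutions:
 f(b) = -2/(C1 + b)


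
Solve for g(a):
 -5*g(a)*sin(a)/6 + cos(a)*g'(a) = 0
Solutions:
 g(a) = C1/cos(a)^(5/6)


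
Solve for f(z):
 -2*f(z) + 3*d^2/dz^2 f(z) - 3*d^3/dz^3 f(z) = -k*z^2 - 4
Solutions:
 f(z) = C1*exp(z*((3*sqrt(7) + 8)^(-1/3) + 2 + (3*sqrt(7) + 8)^(1/3))/6)*sin(sqrt(3)*z*(-(3*sqrt(7) + 8)^(1/3) + (3*sqrt(7) + 8)^(-1/3))/6) + C2*exp(z*((3*sqrt(7) + 8)^(-1/3) + 2 + (3*sqrt(7) + 8)^(1/3))/6)*cos(sqrt(3)*z*(-(3*sqrt(7) + 8)^(1/3) + (3*sqrt(7) + 8)^(-1/3))/6) + C3*exp(z*(-(3*sqrt(7) + 8)^(1/3) - 1/(3*sqrt(7) + 8)^(1/3) + 1)/3) + k*z^2/2 + 3*k/2 + 2


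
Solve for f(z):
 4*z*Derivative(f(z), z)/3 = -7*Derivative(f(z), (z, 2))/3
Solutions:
 f(z) = C1 + C2*erf(sqrt(14)*z/7)


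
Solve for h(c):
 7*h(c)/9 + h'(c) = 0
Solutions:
 h(c) = C1*exp(-7*c/9)


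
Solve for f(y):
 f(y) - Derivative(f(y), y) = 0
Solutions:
 f(y) = C1*exp(y)


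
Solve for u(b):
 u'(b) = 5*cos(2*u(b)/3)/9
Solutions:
 -5*b/9 - 3*log(sin(2*u(b)/3) - 1)/4 + 3*log(sin(2*u(b)/3) + 1)/4 = C1


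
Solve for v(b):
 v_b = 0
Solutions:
 v(b) = C1


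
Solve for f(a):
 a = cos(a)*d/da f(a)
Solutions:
 f(a) = C1 + Integral(a/cos(a), a)


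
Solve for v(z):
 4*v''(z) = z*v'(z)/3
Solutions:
 v(z) = C1 + C2*erfi(sqrt(6)*z/12)


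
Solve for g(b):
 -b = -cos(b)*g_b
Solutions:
 g(b) = C1 + Integral(b/cos(b), b)


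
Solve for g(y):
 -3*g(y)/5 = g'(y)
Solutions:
 g(y) = C1*exp(-3*y/5)


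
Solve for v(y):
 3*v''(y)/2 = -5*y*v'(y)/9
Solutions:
 v(y) = C1 + C2*erf(sqrt(15)*y/9)


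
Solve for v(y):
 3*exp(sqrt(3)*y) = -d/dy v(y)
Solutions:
 v(y) = C1 - sqrt(3)*exp(sqrt(3)*y)


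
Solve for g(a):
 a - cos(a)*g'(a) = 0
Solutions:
 g(a) = C1 + Integral(a/cos(a), a)


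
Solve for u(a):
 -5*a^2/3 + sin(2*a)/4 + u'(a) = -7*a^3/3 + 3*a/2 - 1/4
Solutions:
 u(a) = C1 - 7*a^4/12 + 5*a^3/9 + 3*a^2/4 - a/4 + cos(2*a)/8


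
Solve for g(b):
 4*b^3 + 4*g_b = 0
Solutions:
 g(b) = C1 - b^4/4


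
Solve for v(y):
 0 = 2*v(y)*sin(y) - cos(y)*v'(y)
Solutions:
 v(y) = C1/cos(y)^2


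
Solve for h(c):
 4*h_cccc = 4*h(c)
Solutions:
 h(c) = C1*exp(-c) + C2*exp(c) + C3*sin(c) + C4*cos(c)


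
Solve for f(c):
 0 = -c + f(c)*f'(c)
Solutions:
 f(c) = -sqrt(C1 + c^2)
 f(c) = sqrt(C1 + c^2)


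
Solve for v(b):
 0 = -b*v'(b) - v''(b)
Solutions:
 v(b) = C1 + C2*erf(sqrt(2)*b/2)


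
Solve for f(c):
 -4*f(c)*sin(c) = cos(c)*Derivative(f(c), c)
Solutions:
 f(c) = C1*cos(c)^4


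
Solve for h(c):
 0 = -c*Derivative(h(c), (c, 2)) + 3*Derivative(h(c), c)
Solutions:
 h(c) = C1 + C2*c^4


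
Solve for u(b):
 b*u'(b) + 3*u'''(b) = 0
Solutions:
 u(b) = C1 + Integral(C2*airyai(-3^(2/3)*b/3) + C3*airybi(-3^(2/3)*b/3), b)


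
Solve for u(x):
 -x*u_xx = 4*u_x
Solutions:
 u(x) = C1 + C2/x^3


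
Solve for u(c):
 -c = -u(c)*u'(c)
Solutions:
 u(c) = -sqrt(C1 + c^2)
 u(c) = sqrt(C1 + c^2)


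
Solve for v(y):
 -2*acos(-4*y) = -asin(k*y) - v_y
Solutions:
 v(y) = C1 + 2*y*acos(-4*y) + sqrt(1 - 16*y^2)/2 - Piecewise((y*asin(k*y) + sqrt(-k^2*y^2 + 1)/k, Ne(k, 0)), (0, True))


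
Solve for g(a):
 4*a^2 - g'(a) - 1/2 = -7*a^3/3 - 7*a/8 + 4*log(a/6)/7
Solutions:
 g(a) = C1 + 7*a^4/12 + 4*a^3/3 + 7*a^2/16 - 4*a*log(a)/7 + a/14 + 4*a*log(6)/7


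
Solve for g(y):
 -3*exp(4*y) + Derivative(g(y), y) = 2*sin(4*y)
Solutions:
 g(y) = C1 + 3*exp(4*y)/4 - cos(4*y)/2


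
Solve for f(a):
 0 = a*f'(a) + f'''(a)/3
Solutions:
 f(a) = C1 + Integral(C2*airyai(-3^(1/3)*a) + C3*airybi(-3^(1/3)*a), a)


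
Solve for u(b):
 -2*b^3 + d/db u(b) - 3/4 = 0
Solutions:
 u(b) = C1 + b^4/2 + 3*b/4


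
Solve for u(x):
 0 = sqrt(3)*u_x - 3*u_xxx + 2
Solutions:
 u(x) = C1 + C2*exp(-3^(3/4)*x/3) + C3*exp(3^(3/4)*x/3) - 2*sqrt(3)*x/3


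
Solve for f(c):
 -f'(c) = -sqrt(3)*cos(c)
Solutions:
 f(c) = C1 + sqrt(3)*sin(c)


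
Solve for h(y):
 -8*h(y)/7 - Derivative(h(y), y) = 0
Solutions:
 h(y) = C1*exp(-8*y/7)


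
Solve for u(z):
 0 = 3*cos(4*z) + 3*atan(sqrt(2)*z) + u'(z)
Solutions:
 u(z) = C1 - 3*z*atan(sqrt(2)*z) + 3*sqrt(2)*log(2*z^2 + 1)/4 - 3*sin(4*z)/4


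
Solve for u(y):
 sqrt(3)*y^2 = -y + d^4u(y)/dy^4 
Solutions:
 u(y) = C1 + C2*y + C3*y^2 + C4*y^3 + sqrt(3)*y^6/360 + y^5/120


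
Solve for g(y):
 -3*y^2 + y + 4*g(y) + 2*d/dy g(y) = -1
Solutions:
 g(y) = C1*exp(-2*y) + 3*y^2/4 - y + 1/4


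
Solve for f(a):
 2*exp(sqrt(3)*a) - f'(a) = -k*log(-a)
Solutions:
 f(a) = C1 + a*k*log(-a) - a*k + 2*sqrt(3)*exp(sqrt(3)*a)/3


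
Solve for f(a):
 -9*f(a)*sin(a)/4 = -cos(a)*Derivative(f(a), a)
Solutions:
 f(a) = C1/cos(a)^(9/4)


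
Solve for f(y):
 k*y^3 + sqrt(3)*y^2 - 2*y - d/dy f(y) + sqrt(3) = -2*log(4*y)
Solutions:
 f(y) = C1 + k*y^4/4 + sqrt(3)*y^3/3 - y^2 + 2*y*log(y) - 2*y + sqrt(3)*y + y*log(16)


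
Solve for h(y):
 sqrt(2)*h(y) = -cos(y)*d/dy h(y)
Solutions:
 h(y) = C1*(sin(y) - 1)^(sqrt(2)/2)/(sin(y) + 1)^(sqrt(2)/2)


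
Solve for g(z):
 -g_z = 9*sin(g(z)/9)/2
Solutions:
 9*z/2 + 9*log(cos(g(z)/9) - 1)/2 - 9*log(cos(g(z)/9) + 1)/2 = C1


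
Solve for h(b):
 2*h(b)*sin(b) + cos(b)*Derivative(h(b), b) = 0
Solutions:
 h(b) = C1*cos(b)^2


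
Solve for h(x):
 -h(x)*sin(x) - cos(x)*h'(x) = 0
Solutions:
 h(x) = C1*cos(x)


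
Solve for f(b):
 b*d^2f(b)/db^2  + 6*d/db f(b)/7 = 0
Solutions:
 f(b) = C1 + C2*b^(1/7)


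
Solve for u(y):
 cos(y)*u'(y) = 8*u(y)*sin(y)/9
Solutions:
 u(y) = C1/cos(y)^(8/9)


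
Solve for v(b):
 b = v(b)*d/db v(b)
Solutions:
 v(b) = -sqrt(C1 + b^2)
 v(b) = sqrt(C1 + b^2)


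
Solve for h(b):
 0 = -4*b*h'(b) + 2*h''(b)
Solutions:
 h(b) = C1 + C2*erfi(b)


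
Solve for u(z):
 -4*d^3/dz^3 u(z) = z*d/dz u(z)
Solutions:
 u(z) = C1 + Integral(C2*airyai(-2^(1/3)*z/2) + C3*airybi(-2^(1/3)*z/2), z)


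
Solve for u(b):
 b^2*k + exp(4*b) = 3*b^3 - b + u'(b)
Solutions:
 u(b) = C1 - 3*b^4/4 + b^3*k/3 + b^2/2 + exp(4*b)/4


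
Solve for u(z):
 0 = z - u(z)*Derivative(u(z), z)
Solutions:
 u(z) = -sqrt(C1 + z^2)
 u(z) = sqrt(C1 + z^2)


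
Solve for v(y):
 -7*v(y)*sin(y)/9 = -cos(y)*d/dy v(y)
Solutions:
 v(y) = C1/cos(y)^(7/9)


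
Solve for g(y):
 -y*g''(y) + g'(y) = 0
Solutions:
 g(y) = C1 + C2*y^2


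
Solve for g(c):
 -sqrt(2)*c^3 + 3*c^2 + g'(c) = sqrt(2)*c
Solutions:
 g(c) = C1 + sqrt(2)*c^4/4 - c^3 + sqrt(2)*c^2/2


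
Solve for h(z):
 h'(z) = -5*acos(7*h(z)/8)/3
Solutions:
 Integral(1/acos(7*_y/8), (_y, h(z))) = C1 - 5*z/3


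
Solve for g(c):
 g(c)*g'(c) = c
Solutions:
 g(c) = -sqrt(C1 + c^2)
 g(c) = sqrt(C1 + c^2)


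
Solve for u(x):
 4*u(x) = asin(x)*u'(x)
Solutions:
 u(x) = C1*exp(4*Integral(1/asin(x), x))


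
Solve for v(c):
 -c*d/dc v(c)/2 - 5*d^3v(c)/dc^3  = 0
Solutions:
 v(c) = C1 + Integral(C2*airyai(-10^(2/3)*c/10) + C3*airybi(-10^(2/3)*c/10), c)


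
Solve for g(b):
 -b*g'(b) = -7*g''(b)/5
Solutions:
 g(b) = C1 + C2*erfi(sqrt(70)*b/14)


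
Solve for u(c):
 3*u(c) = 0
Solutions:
 u(c) = 0


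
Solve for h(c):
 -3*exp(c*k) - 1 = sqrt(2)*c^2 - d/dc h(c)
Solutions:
 h(c) = C1 + sqrt(2)*c^3/3 + c + 3*exp(c*k)/k


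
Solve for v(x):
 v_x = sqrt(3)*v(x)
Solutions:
 v(x) = C1*exp(sqrt(3)*x)


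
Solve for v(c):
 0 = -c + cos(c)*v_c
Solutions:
 v(c) = C1 + Integral(c/cos(c), c)


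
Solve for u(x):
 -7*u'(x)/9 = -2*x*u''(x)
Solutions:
 u(x) = C1 + C2*x^(25/18)


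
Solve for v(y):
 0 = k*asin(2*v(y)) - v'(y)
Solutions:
 Integral(1/asin(2*_y), (_y, v(y))) = C1 + k*y


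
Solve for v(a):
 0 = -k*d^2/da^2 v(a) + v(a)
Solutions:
 v(a) = C1*exp(-a*sqrt(1/k)) + C2*exp(a*sqrt(1/k))


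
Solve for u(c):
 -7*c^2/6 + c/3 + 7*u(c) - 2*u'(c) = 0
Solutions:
 u(c) = C1*exp(7*c/2) + c^2/6 + c/21 + 2/147


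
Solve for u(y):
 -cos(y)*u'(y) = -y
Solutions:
 u(y) = C1 + Integral(y/cos(y), y)


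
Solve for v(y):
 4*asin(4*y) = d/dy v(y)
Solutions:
 v(y) = C1 + 4*y*asin(4*y) + sqrt(1 - 16*y^2)


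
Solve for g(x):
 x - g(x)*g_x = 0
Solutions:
 g(x) = -sqrt(C1 + x^2)
 g(x) = sqrt(C1 + x^2)


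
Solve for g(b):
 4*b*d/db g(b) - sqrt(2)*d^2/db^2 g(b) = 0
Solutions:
 g(b) = C1 + C2*erfi(2^(1/4)*b)


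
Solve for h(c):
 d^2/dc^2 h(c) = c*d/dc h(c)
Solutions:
 h(c) = C1 + C2*erfi(sqrt(2)*c/2)


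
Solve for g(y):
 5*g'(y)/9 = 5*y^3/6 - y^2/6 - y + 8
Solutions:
 g(y) = C1 + 3*y^4/8 - y^3/10 - 9*y^2/10 + 72*y/5


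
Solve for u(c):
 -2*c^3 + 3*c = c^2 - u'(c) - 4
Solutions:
 u(c) = C1 + c^4/2 + c^3/3 - 3*c^2/2 - 4*c


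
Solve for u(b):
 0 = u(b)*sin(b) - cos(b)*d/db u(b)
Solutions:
 u(b) = C1/cos(b)


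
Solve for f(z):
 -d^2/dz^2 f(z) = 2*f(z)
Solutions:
 f(z) = C1*sin(sqrt(2)*z) + C2*cos(sqrt(2)*z)


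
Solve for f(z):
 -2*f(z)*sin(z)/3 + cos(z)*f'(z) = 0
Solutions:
 f(z) = C1/cos(z)^(2/3)


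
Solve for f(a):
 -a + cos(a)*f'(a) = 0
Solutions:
 f(a) = C1 + Integral(a/cos(a), a)


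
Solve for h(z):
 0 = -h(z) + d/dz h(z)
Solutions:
 h(z) = C1*exp(z)


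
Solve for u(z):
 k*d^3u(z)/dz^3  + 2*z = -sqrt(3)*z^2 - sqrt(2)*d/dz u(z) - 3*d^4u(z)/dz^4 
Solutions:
 u(z) = C1 + C2*exp(-z*(2*2^(1/3)*k^2/(2*k^3 + sqrt(-4*k^6 + (2*k^3 + 243*sqrt(2))^2) + 243*sqrt(2))^(1/3) + 2*k + 2^(2/3)*(2*k^3 + sqrt(-4*k^6 + (2*k^3 + 243*sqrt(2))^2) + 243*sqrt(2))^(1/3))/18) + C3*exp(z*(-8*2^(1/3)*k^2/((-1 + sqrt(3)*I)*(2*k^3 + sqrt(-4*k^6 + (2*k^3 + 243*sqrt(2))^2) + 243*sqrt(2))^(1/3)) - 4*k + 2^(2/3)*(2*k^3 + sqrt(-4*k^6 + (2*k^3 + 243*sqrt(2))^2) + 243*sqrt(2))^(1/3) - 2^(2/3)*sqrt(3)*I*(2*k^3 + sqrt(-4*k^6 + (2*k^3 + 243*sqrt(2))^2) + 243*sqrt(2))^(1/3))/36) + C4*exp(z*(8*2^(1/3)*k^2/((1 + sqrt(3)*I)*(2*k^3 + sqrt(-4*k^6 + (2*k^3 + 243*sqrt(2))^2) + 243*sqrt(2))^(1/3)) - 4*k + 2^(2/3)*(2*k^3 + sqrt(-4*k^6 + (2*k^3 + 243*sqrt(2))^2) + 243*sqrt(2))^(1/3) + 2^(2/3)*sqrt(3)*I*(2*k^3 + sqrt(-4*k^6 + (2*k^3 + 243*sqrt(2))^2) + 243*sqrt(2))^(1/3))/36) + sqrt(3)*k*z - sqrt(6)*z^3/6 - sqrt(2)*z^2/2


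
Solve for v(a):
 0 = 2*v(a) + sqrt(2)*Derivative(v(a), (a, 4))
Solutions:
 v(a) = (C1*sin(2^(5/8)*a/2) + C2*cos(2^(5/8)*a/2))*exp(-2^(5/8)*a/2) + (C3*sin(2^(5/8)*a/2) + C4*cos(2^(5/8)*a/2))*exp(2^(5/8)*a/2)


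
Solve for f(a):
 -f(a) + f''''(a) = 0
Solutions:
 f(a) = C1*exp(-a) + C2*exp(a) + C3*sin(a) + C4*cos(a)


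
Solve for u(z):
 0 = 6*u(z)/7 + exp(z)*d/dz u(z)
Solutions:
 u(z) = C1*exp(6*exp(-z)/7)


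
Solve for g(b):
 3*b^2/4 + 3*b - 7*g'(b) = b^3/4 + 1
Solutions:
 g(b) = C1 - b^4/112 + b^3/28 + 3*b^2/14 - b/7


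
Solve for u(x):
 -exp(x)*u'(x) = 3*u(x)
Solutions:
 u(x) = C1*exp(3*exp(-x))


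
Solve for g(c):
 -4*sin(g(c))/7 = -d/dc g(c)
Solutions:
 -4*c/7 + log(cos(g(c)) - 1)/2 - log(cos(g(c)) + 1)/2 = C1


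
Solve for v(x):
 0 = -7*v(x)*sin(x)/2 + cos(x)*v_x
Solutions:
 v(x) = C1/cos(x)^(7/2)


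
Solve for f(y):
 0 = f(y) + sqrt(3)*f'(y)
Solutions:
 f(y) = C1*exp(-sqrt(3)*y/3)


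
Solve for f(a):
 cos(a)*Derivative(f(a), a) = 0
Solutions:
 f(a) = C1


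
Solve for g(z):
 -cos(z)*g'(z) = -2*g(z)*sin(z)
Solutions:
 g(z) = C1/cos(z)^2


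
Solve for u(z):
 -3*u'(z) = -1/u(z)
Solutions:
 u(z) = -sqrt(C1 + 6*z)/3
 u(z) = sqrt(C1 + 6*z)/3


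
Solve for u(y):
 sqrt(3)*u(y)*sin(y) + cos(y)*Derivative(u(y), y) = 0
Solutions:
 u(y) = C1*cos(y)^(sqrt(3))


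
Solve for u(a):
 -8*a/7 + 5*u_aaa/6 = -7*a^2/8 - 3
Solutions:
 u(a) = C1 + C2*a + C3*a^2 - 7*a^5/400 + 2*a^4/35 - 3*a^3/5


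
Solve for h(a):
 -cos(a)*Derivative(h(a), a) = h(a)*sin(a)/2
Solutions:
 h(a) = C1*sqrt(cos(a))


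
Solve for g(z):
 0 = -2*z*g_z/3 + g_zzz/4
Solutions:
 g(z) = C1 + Integral(C2*airyai(2*3^(2/3)*z/3) + C3*airybi(2*3^(2/3)*z/3), z)


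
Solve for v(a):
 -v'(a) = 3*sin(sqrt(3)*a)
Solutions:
 v(a) = C1 + sqrt(3)*cos(sqrt(3)*a)


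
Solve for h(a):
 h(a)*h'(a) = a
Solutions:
 h(a) = -sqrt(C1 + a^2)
 h(a) = sqrt(C1 + a^2)


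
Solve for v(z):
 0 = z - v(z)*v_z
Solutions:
 v(z) = -sqrt(C1 + z^2)
 v(z) = sqrt(C1 + z^2)


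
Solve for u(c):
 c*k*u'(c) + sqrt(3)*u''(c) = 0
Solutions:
 u(c) = Piecewise((-sqrt(2)*3^(1/4)*sqrt(pi)*C1*erf(sqrt(2)*3^(3/4)*c*sqrt(k)/6)/(2*sqrt(k)) - C2, (k > 0) | (k < 0)), (-C1*c - C2, True))


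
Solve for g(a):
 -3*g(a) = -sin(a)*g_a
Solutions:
 g(a) = C1*(cos(a) - 1)^(3/2)/(cos(a) + 1)^(3/2)


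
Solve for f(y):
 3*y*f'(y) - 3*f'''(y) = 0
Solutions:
 f(y) = C1 + Integral(C2*airyai(y) + C3*airybi(y), y)


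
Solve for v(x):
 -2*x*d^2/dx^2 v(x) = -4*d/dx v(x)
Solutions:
 v(x) = C1 + C2*x^3


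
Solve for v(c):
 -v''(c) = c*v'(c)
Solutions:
 v(c) = C1 + C2*erf(sqrt(2)*c/2)


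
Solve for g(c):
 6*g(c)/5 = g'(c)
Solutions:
 g(c) = C1*exp(6*c/5)


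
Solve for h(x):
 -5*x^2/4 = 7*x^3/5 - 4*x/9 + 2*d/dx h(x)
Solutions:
 h(x) = C1 - 7*x^4/40 - 5*x^3/24 + x^2/9


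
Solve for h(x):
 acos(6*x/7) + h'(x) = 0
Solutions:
 h(x) = C1 - x*acos(6*x/7) + sqrt(49 - 36*x^2)/6


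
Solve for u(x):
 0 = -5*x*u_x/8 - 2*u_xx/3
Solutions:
 u(x) = C1 + C2*erf(sqrt(30)*x/8)


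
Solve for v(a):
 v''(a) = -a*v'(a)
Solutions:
 v(a) = C1 + C2*erf(sqrt(2)*a/2)


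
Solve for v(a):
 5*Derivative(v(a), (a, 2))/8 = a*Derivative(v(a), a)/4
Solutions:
 v(a) = C1 + C2*erfi(sqrt(5)*a/5)


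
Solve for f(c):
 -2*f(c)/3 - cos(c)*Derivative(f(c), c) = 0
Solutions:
 f(c) = C1*(sin(c) - 1)^(1/3)/(sin(c) + 1)^(1/3)


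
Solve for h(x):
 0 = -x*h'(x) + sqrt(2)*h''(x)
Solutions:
 h(x) = C1 + C2*erfi(2^(1/4)*x/2)


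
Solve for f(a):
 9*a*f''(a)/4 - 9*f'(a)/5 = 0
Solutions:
 f(a) = C1 + C2*a^(9/5)


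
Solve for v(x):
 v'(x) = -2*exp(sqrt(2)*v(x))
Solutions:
 v(x) = sqrt(2)*(2*log(1/(C1 + 2*x)) - log(2))/4


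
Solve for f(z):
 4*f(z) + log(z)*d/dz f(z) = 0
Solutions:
 f(z) = C1*exp(-4*li(z))


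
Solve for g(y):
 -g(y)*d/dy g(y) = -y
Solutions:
 g(y) = -sqrt(C1 + y^2)
 g(y) = sqrt(C1 + y^2)


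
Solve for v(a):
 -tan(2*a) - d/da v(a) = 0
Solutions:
 v(a) = C1 + log(cos(2*a))/2


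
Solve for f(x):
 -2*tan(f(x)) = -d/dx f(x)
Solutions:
 f(x) = pi - asin(C1*exp(2*x))
 f(x) = asin(C1*exp(2*x))


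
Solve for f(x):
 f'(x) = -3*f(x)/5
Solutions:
 f(x) = C1*exp(-3*x/5)


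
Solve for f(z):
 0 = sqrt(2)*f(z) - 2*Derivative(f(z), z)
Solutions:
 f(z) = C1*exp(sqrt(2)*z/2)


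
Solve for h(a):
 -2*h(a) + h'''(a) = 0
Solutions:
 h(a) = C3*exp(2^(1/3)*a) + (C1*sin(2^(1/3)*sqrt(3)*a/2) + C2*cos(2^(1/3)*sqrt(3)*a/2))*exp(-2^(1/3)*a/2)


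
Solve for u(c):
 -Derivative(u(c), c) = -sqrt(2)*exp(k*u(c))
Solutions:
 u(c) = Piecewise((log(-1/(C1*k + sqrt(2)*c*k))/k, Ne(k, 0)), (nan, True))
 u(c) = Piecewise((C1 + sqrt(2)*c, Eq(k, 0)), (nan, True))


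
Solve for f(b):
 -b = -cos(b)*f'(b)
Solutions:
 f(b) = C1 + Integral(b/cos(b), b)


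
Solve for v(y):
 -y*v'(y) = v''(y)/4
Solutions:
 v(y) = C1 + C2*erf(sqrt(2)*y)
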